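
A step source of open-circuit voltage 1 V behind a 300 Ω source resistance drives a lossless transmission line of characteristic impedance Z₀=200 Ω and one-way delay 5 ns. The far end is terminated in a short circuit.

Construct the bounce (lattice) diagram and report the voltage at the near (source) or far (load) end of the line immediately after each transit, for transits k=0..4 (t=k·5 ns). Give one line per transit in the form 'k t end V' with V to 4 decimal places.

0 0 source 0.4000
1 5 load 0.0000
2 10 source -0.0800
3 15 load 0.0000
4 20 source 0.0160

Γ_L=-1.000000, Γ_S=0.200000; launch V₁=1·200/500=0.400000
k=0 src: V=0.4000
k=1 load: inc=0.400000, refl=0.400000·-1.000000=-0.4000; V=0.000000+0.400000+-0.400000=0.0000
k=2 src: inc=-0.400000, refl=-0.400000·0.200000=-0.0800; V=0.400000+-0.400000+-0.080000=-0.0800
k=3 load: inc=-0.080000, refl=-0.080000·-1.000000=0.0800; V=0.000000+-0.080000+0.080000=0.0000
k=4 src: inc=0.080000, refl=0.080000·0.200000=0.0160; V=-0.080000+0.080000+0.016000=0.0160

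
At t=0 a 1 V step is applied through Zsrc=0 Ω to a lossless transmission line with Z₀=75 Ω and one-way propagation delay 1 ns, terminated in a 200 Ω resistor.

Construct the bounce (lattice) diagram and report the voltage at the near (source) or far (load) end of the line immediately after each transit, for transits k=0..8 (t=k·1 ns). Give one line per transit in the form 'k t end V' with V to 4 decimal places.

0 0 source 1.0000
1 1 load 1.4545
2 2 source 1.0000
3 3 load 0.7934
4 4 source 1.0000
5 5 load 1.0939
6 6 source 1.0000
7 7 load 0.9573
8 8 source 1.0000

Γ_L=0.454545, Γ_S=-1.000000; launch V₁=1·75/75=1.000000
k=0 src: V=1.0000
k=1 load: inc=1.000000, refl=1.000000·0.454545=0.4545; V=0.000000+1.000000+0.454545=1.4545
k=2 src: inc=0.454545, refl=0.454545·-1.000000=-0.4545; V=1.000000+0.454545+-0.454545=1.0000
k=3 load: inc=-0.454545, refl=-0.454545·0.454545=-0.2066; V=1.454545+-0.454545+-0.206612=0.7934
k=4 src: inc=-0.206612, refl=-0.206612·-1.000000=0.2066; V=1.000000+-0.206612+0.206612=1.0000
k=5 load: inc=0.206612, refl=0.206612·0.454545=0.0939; V=0.793388+0.206612+0.093914=1.0939
k=6 src: inc=0.093914, refl=0.093914·-1.000000=-0.0939; V=1.000000+0.093914+-0.093914=1.0000
k=7 load: inc=-0.093914, refl=-0.093914·0.454545=-0.0427; V=1.093914+-0.093914+-0.042688=0.9573
k=8 src: inc=-0.042688, refl=-0.042688·-1.000000=0.0427; V=1.000000+-0.042688+0.042688=1.0000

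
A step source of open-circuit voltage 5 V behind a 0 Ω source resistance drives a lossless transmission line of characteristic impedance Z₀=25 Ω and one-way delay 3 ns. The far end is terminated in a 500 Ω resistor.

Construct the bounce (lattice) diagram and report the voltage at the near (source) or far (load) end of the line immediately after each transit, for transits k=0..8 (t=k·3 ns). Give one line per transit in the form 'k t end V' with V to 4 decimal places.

Γ_L=0.904762, Γ_S=-1.000000; launch V₁=5·25/25=5.000000
k=0 src: V=5.0000
k=1 load: inc=5.000000, refl=5.000000·0.904762=4.5238; V=0.000000+5.000000+4.523810=9.5238
k=2 src: inc=4.523810, refl=4.523810·-1.000000=-4.5238; V=5.000000+4.523810+-4.523810=5.0000
k=3 load: inc=-4.523810, refl=-4.523810·0.904762=-4.0930; V=9.523810+-4.523810+-4.092971=0.9070
k=4 src: inc=-4.092971, refl=-4.092971·-1.000000=4.0930; V=5.000000+-4.092971+4.092971=5.0000
k=5 load: inc=4.092971, refl=4.092971·0.904762=3.7032; V=0.907029+4.092971+3.703164=8.7032
k=6 src: inc=3.703164, refl=3.703164·-1.000000=-3.7032; V=5.000000+3.703164+-3.703164=5.0000
k=7 load: inc=-3.703164, refl=-3.703164·0.904762=-3.3505; V=8.703164+-3.703164+-3.350482=1.6495
k=8 src: inc=-3.350482, refl=-3.350482·-1.000000=3.3505; V=5.000000+-3.350482+3.350482=5.0000

0 0 source 5.0000
1 3 load 9.5238
2 6 source 5.0000
3 9 load 0.9070
4 12 source 5.0000
5 15 load 8.7032
6 18 source 5.0000
7 21 load 1.6495
8 24 source 5.0000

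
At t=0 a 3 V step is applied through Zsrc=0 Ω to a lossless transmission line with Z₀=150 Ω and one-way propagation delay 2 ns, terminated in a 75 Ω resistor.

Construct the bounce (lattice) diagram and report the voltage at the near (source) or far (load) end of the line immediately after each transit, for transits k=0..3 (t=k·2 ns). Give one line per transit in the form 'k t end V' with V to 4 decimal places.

0 0 source 3.0000
1 2 load 2.0000
2 4 source 3.0000
3 6 load 2.6667

Γ_L=-0.333333, Γ_S=-1.000000; launch V₁=3·150/150=3.000000
k=0 src: V=3.0000
k=1 load: inc=3.000000, refl=3.000000·-0.333333=-1.0000; V=0.000000+3.000000+-1.000000=2.0000
k=2 src: inc=-1.000000, refl=-1.000000·-1.000000=1.0000; V=3.000000+-1.000000+1.000000=3.0000
k=3 load: inc=1.000000, refl=1.000000·-0.333333=-0.3333; V=2.000000+1.000000+-0.333333=2.6667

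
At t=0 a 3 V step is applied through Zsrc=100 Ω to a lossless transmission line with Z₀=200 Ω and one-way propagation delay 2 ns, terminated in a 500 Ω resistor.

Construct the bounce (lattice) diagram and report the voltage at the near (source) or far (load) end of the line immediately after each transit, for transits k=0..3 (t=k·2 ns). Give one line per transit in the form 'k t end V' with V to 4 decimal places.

0 0 source 2.0000
1 2 load 2.8571
2 4 source 2.5714
3 6 load 2.4490

Γ_L=0.428571, Γ_S=-0.333333; launch V₁=3·200/300=2.000000
k=0 src: V=2.0000
k=1 load: inc=2.000000, refl=2.000000·0.428571=0.8571; V=0.000000+2.000000+0.857143=2.8571
k=2 src: inc=0.857143, refl=0.857143·-0.333333=-0.2857; V=2.000000+0.857143+-0.285714=2.5714
k=3 load: inc=-0.285714, refl=-0.285714·0.428571=-0.1224; V=2.857143+-0.285714+-0.122449=2.4490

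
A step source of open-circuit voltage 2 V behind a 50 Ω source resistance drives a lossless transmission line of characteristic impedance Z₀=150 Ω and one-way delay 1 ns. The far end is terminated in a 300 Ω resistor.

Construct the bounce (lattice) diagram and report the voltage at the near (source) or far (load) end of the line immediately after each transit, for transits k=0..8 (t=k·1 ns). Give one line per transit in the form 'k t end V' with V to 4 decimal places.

0 0 source 1.5000
1 1 load 2.0000
2 2 source 1.7500
3 3 load 1.6667
4 4 source 1.7083
5 5 load 1.7222
6 6 source 1.7153
7 7 load 1.7130
8 8 source 1.7141

Γ_L=0.333333, Γ_S=-0.500000; launch V₁=2·150/200=1.500000
k=0 src: V=1.5000
k=1 load: inc=1.500000, refl=1.500000·0.333333=0.5000; V=0.000000+1.500000+0.500000=2.0000
k=2 src: inc=0.500000, refl=0.500000·-0.500000=-0.2500; V=1.500000+0.500000+-0.250000=1.7500
k=3 load: inc=-0.250000, refl=-0.250000·0.333333=-0.0833; V=2.000000+-0.250000+-0.083333=1.6667
k=4 src: inc=-0.083333, refl=-0.083333·-0.500000=0.0417; V=1.750000+-0.083333+0.041667=1.7083
k=5 load: inc=0.041667, refl=0.041667·0.333333=0.0139; V=1.666667+0.041667+0.013889=1.7222
k=6 src: inc=0.013889, refl=0.013889·-0.500000=-0.0069; V=1.708333+0.013889+-0.006944=1.7153
k=7 load: inc=-0.006944, refl=-0.006944·0.333333=-0.0023; V=1.722222+-0.006944+-0.002315=1.7130
k=8 src: inc=-0.002315, refl=-0.002315·-0.500000=0.0012; V=1.715278+-0.002315+0.001157=1.7141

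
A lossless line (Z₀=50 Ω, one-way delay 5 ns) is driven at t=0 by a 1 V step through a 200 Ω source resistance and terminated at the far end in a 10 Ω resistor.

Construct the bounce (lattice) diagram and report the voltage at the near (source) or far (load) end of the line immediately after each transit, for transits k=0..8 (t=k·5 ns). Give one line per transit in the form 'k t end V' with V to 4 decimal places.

Γ_L=-0.666667, Γ_S=0.600000; launch V₁=1·50/250=0.200000
k=0 src: V=0.2000
k=1 load: inc=0.200000, refl=0.200000·-0.666667=-0.1333; V=0.000000+0.200000+-0.133333=0.0667
k=2 src: inc=-0.133333, refl=-0.133333·0.600000=-0.0800; V=0.200000+-0.133333+-0.080000=-0.0133
k=3 load: inc=-0.080000, refl=-0.080000·-0.666667=0.0533; V=0.066667+-0.080000+0.053333=0.0400
k=4 src: inc=0.053333, refl=0.053333·0.600000=0.0320; V=-0.013333+0.053333+0.032000=0.0720
k=5 load: inc=0.032000, refl=0.032000·-0.666667=-0.0213; V=0.040000+0.032000+-0.021333=0.0507
k=6 src: inc=-0.021333, refl=-0.021333·0.600000=-0.0128; V=0.072000+-0.021333+-0.012800=0.0379
k=7 load: inc=-0.012800, refl=-0.012800·-0.666667=0.0085; V=0.050667+-0.012800+0.008533=0.0464
k=8 src: inc=0.008533, refl=0.008533·0.600000=0.0051; V=0.037867+0.008533+0.005120=0.0515

0 0 source 0.2000
1 5 load 0.0667
2 10 source -0.0133
3 15 load 0.0400
4 20 source 0.0720
5 25 load 0.0507
6 30 source 0.0379
7 35 load 0.0464
8 40 source 0.0515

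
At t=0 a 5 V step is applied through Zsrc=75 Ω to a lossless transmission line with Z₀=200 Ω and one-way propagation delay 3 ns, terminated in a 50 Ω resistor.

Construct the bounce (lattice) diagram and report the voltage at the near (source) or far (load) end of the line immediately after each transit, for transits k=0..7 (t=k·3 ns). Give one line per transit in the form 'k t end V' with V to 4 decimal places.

Γ_L=-0.600000, Γ_S=-0.454545; launch V₁=5·200/275=3.636364
k=0 src: V=3.6364
k=1 load: inc=3.636364, refl=3.636364·-0.600000=-2.1818; V=0.000000+3.636364+-2.181818=1.4545
k=2 src: inc=-2.181818, refl=-2.181818·-0.454545=0.9917; V=3.636364+-2.181818+0.991736=2.4463
k=3 load: inc=0.991736, refl=0.991736·-0.600000=-0.5950; V=1.454545+0.991736+-0.595041=1.8512
k=4 src: inc=-0.595041, refl=-0.595041·-0.454545=0.2705; V=2.446281+-0.595041+0.270473=2.1217
k=5 load: inc=0.270473, refl=0.270473·-0.600000=-0.1623; V=1.851240+0.270473+-0.162284=1.9594
k=6 src: inc=-0.162284, refl=-0.162284·-0.454545=0.0738; V=2.121713+-0.162284+0.073765=2.0332
k=7 load: inc=0.073765, refl=0.073765·-0.600000=-0.0443; V=1.959429+0.073765+-0.044259=1.9889

0 0 source 3.6364
1 3 load 1.4545
2 6 source 2.4463
3 9 load 1.8512
4 12 source 2.1217
5 15 load 1.9594
6 18 source 2.0332
7 21 load 1.9889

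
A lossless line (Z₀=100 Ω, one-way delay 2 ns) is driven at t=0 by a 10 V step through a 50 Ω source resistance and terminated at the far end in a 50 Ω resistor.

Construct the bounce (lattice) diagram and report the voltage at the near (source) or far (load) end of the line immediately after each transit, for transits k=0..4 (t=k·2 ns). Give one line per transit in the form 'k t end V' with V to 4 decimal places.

0 0 source 6.6667
1 2 load 4.4444
2 4 source 5.1852
3 6 load 4.9383
4 8 source 5.0206

Γ_L=-0.333333, Γ_S=-0.333333; launch V₁=10·100/150=6.666667
k=0 src: V=6.6667
k=1 load: inc=6.666667, refl=6.666667·-0.333333=-2.2222; V=0.000000+6.666667+-2.222222=4.4444
k=2 src: inc=-2.222222, refl=-2.222222·-0.333333=0.7407; V=6.666667+-2.222222+0.740741=5.1852
k=3 load: inc=0.740741, refl=0.740741·-0.333333=-0.2469; V=4.444444+0.740741+-0.246914=4.9383
k=4 src: inc=-0.246914, refl=-0.246914·-0.333333=0.0823; V=5.185185+-0.246914+0.082305=5.0206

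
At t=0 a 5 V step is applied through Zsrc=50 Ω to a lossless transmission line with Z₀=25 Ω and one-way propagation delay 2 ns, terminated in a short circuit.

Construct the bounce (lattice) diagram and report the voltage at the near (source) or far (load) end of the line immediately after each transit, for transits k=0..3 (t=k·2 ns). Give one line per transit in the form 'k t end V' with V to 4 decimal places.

Γ_L=-1.000000, Γ_S=0.333333; launch V₁=5·25/75=1.666667
k=0 src: V=1.6667
k=1 load: inc=1.666667, refl=1.666667·-1.000000=-1.6667; V=0.000000+1.666667+-1.666667=0.0000
k=2 src: inc=-1.666667, refl=-1.666667·0.333333=-0.5556; V=1.666667+-1.666667+-0.555556=-0.5556
k=3 load: inc=-0.555556, refl=-0.555556·-1.000000=0.5556; V=0.000000+-0.555556+0.555556=0.0000

0 0 source 1.6667
1 2 load 0.0000
2 4 source -0.5556
3 6 load 0.0000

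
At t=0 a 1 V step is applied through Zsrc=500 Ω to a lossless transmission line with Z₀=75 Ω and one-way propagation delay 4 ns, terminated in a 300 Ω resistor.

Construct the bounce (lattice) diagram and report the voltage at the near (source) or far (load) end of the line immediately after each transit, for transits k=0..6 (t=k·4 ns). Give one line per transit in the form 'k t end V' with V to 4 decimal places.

Γ_L=0.600000, Γ_S=0.739130; launch V₁=1·75/575=0.130435
k=0 src: V=0.1304
k=1 load: inc=0.130435, refl=0.130435·0.600000=0.0783; V=0.000000+0.130435+0.078261=0.2087
k=2 src: inc=0.078261, refl=0.078261·0.739130=0.0578; V=0.130435+0.078261+0.057845=0.2665
k=3 load: inc=0.057845, refl=0.057845·0.600000=0.0347; V=0.208696+0.057845+0.034707=0.3012
k=4 src: inc=0.034707, refl=0.034707·0.739130=0.0257; V=0.266541+0.034707+0.025653=0.3269
k=5 load: inc=0.025653, refl=0.025653·0.600000=0.0154; V=0.301248+0.025653+0.015392=0.3423
k=6 src: inc=0.015392, refl=0.015392·0.739130=0.0114; V=0.326901+0.015392+0.011377=0.3537

0 0 source 0.1304
1 4 load 0.2087
2 8 source 0.2665
3 12 load 0.3012
4 16 source 0.3269
5 20 load 0.3423
6 24 source 0.3537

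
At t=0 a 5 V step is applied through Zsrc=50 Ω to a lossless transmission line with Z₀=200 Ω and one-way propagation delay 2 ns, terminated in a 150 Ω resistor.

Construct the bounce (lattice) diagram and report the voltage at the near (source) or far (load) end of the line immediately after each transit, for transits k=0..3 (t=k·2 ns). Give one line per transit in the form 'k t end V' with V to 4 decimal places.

0 0 source 4.0000
1 2 load 3.4286
2 4 source 3.7714
3 6 load 3.7224

Γ_L=-0.142857, Γ_S=-0.600000; launch V₁=5·200/250=4.000000
k=0 src: V=4.0000
k=1 load: inc=4.000000, refl=4.000000·-0.142857=-0.5714; V=0.000000+4.000000+-0.571429=3.4286
k=2 src: inc=-0.571429, refl=-0.571429·-0.600000=0.3429; V=4.000000+-0.571429+0.342857=3.7714
k=3 load: inc=0.342857, refl=0.342857·-0.142857=-0.0490; V=3.428571+0.342857+-0.048980=3.7224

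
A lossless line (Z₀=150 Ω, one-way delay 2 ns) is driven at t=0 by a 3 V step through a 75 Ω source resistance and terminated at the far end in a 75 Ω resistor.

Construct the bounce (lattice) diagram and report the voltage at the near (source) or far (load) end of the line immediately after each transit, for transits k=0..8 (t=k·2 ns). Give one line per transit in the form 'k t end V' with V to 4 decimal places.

Γ_L=-0.333333, Γ_S=-0.333333; launch V₁=3·150/225=2.000000
k=0 src: V=2.0000
k=1 load: inc=2.000000, refl=2.000000·-0.333333=-0.6667; V=0.000000+2.000000+-0.666667=1.3333
k=2 src: inc=-0.666667, refl=-0.666667·-0.333333=0.2222; V=2.000000+-0.666667+0.222222=1.5556
k=3 load: inc=0.222222, refl=0.222222·-0.333333=-0.0741; V=1.333333+0.222222+-0.074074=1.4815
k=4 src: inc=-0.074074, refl=-0.074074·-0.333333=0.0247; V=1.555556+-0.074074+0.024691=1.5062
k=5 load: inc=0.024691, refl=0.024691·-0.333333=-0.0082; V=1.481481+0.024691+-0.008230=1.4979
k=6 src: inc=-0.008230, refl=-0.008230·-0.333333=0.0027; V=1.506173+-0.008230+0.002743=1.5007
k=7 load: inc=0.002743, refl=0.002743·-0.333333=-0.0009; V=1.497942+0.002743+-0.000914=1.4998
k=8 src: inc=-0.000914, refl=-0.000914·-0.333333=0.0003; V=1.500686+-0.000914+0.000305=1.5001

0 0 source 2.0000
1 2 load 1.3333
2 4 source 1.5556
3 6 load 1.4815
4 8 source 1.5062
5 10 load 1.4979
6 12 source 1.5007
7 14 load 1.4998
8 16 source 1.5001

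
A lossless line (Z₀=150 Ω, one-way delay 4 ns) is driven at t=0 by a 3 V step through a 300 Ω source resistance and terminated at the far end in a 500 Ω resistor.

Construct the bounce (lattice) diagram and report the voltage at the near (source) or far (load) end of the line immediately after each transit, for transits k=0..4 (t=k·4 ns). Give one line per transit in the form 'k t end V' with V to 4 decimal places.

Γ_L=0.538462, Γ_S=0.333333; launch V₁=3·150/450=1.000000
k=0 src: V=1.0000
k=1 load: inc=1.000000, refl=1.000000·0.538462=0.5385; V=0.000000+1.000000+0.538462=1.5385
k=2 src: inc=0.538462, refl=0.538462·0.333333=0.1795; V=1.000000+0.538462+0.179487=1.7179
k=3 load: inc=0.179487, refl=0.179487·0.538462=0.0966; V=1.538462+0.179487+0.096647=1.8146
k=4 src: inc=0.096647, refl=0.096647·0.333333=0.0322; V=1.717949+0.096647+0.032216=1.8468

0 0 source 1.0000
1 4 load 1.5385
2 8 source 1.7179
3 12 load 1.8146
4 16 source 1.8468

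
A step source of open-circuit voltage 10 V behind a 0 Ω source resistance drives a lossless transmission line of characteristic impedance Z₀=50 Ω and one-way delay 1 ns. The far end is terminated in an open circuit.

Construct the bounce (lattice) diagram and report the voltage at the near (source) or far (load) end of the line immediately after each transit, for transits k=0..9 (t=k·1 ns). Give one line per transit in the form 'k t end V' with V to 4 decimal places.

Γ_L=1.000000, Γ_S=-1.000000; launch V₁=10·50/50=10.000000
k=0 src: V=10.0000
k=1 load: inc=10.000000, refl=10.000000·1.000000=10.0000; V=0.000000+10.000000+10.000000=20.0000
k=2 src: inc=10.000000, refl=10.000000·-1.000000=-10.0000; V=10.000000+10.000000+-10.000000=10.0000
k=3 load: inc=-10.000000, refl=-10.000000·1.000000=-10.0000; V=20.000000+-10.000000+-10.000000=0.0000
k=4 src: inc=-10.000000, refl=-10.000000·-1.000000=10.0000; V=10.000000+-10.000000+10.000000=10.0000
k=5 load: inc=10.000000, refl=10.000000·1.000000=10.0000; V=0.000000+10.000000+10.000000=20.0000
k=6 src: inc=10.000000, refl=10.000000·-1.000000=-10.0000; V=10.000000+10.000000+-10.000000=10.0000
k=7 load: inc=-10.000000, refl=-10.000000·1.000000=-10.0000; V=20.000000+-10.000000+-10.000000=0.0000
k=8 src: inc=-10.000000, refl=-10.000000·-1.000000=10.0000; V=10.000000+-10.000000+10.000000=10.0000
k=9 load: inc=10.000000, refl=10.000000·1.000000=10.0000; V=0.000000+10.000000+10.000000=20.0000

0 0 source 10.0000
1 1 load 20.0000
2 2 source 10.0000
3 3 load 0.0000
4 4 source 10.0000
5 5 load 20.0000
6 6 source 10.0000
7 7 load 0.0000
8 8 source 10.0000
9 9 load 20.0000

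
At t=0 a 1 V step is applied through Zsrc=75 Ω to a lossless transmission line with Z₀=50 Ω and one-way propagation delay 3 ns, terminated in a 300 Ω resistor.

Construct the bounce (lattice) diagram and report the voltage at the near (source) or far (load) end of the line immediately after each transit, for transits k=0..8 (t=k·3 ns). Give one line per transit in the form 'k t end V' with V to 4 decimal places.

Γ_L=0.714286, Γ_S=0.200000; launch V₁=1·50/125=0.400000
k=0 src: V=0.4000
k=1 load: inc=0.400000, refl=0.400000·0.714286=0.2857; V=0.000000+0.400000+0.285714=0.6857
k=2 src: inc=0.285714, refl=0.285714·0.200000=0.0571; V=0.400000+0.285714+0.057143=0.7429
k=3 load: inc=0.057143, refl=0.057143·0.714286=0.0408; V=0.685714+0.057143+0.040816=0.7837
k=4 src: inc=0.040816, refl=0.040816·0.200000=0.0082; V=0.742857+0.040816+0.008163=0.7918
k=5 load: inc=0.008163, refl=0.008163·0.714286=0.0058; V=0.783673+0.008163+0.005831=0.7977
k=6 src: inc=0.005831, refl=0.005831·0.200000=0.0012; V=0.791837+0.005831+0.001166=0.7988
k=7 load: inc=0.001166, refl=0.001166·0.714286=0.0008; V=0.797668+0.001166+0.000833=0.7997
k=8 src: inc=0.000833, refl=0.000833·0.200000=0.0002; V=0.798834+0.000833+0.000167=0.7998

0 0 source 0.4000
1 3 load 0.6857
2 6 source 0.7429
3 9 load 0.7837
4 12 source 0.7918
5 15 load 0.7977
6 18 source 0.7988
7 21 load 0.7997
8 24 source 0.7998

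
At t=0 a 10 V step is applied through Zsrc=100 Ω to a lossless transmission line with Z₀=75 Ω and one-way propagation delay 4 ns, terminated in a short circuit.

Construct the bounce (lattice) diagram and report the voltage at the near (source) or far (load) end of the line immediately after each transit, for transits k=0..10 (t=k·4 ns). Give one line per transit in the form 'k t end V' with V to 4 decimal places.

0 0 source 4.2857
1 4 load 0.0000
2 8 source -0.6122
3 12 load 0.0000
4 16 source 0.0875
5 20 load 0.0000
6 24 source -0.0125
7 28 load 0.0000
8 32 source 0.0018
9 36 load 0.0000
10 40 source -0.0003

Γ_L=-1.000000, Γ_S=0.142857; launch V₁=10·75/175=4.285714
k=0 src: V=4.2857
k=1 load: inc=4.285714, refl=4.285714·-1.000000=-4.2857; V=0.000000+4.285714+-4.285714=0.0000
k=2 src: inc=-4.285714, refl=-4.285714·0.142857=-0.6122; V=4.285714+-4.285714+-0.612245=-0.6122
k=3 load: inc=-0.612245, refl=-0.612245·-1.000000=0.6122; V=0.000000+-0.612245+0.612245=0.0000
k=4 src: inc=0.612245, refl=0.612245·0.142857=0.0875; V=-0.612245+0.612245+0.087464=0.0875
k=5 load: inc=0.087464, refl=0.087464·-1.000000=-0.0875; V=0.000000+0.087464+-0.087464=0.0000
k=6 src: inc=-0.087464, refl=-0.087464·0.142857=-0.0125; V=0.087464+-0.087464+-0.012495=-0.0125
k=7 load: inc=-0.012495, refl=-0.012495·-1.000000=0.0125; V=0.000000+-0.012495+0.012495=0.0000
k=8 src: inc=0.012495, refl=0.012495·0.142857=0.0018; V=-0.012495+0.012495+0.001785=0.0018
k=9 load: inc=0.001785, refl=0.001785·-1.000000=-0.0018; V=0.000000+0.001785+-0.001785=0.0000
k=10 src: inc=-0.001785, refl=-0.001785·0.142857=-0.0003; V=0.001785+-0.001785+-0.000255=-0.0003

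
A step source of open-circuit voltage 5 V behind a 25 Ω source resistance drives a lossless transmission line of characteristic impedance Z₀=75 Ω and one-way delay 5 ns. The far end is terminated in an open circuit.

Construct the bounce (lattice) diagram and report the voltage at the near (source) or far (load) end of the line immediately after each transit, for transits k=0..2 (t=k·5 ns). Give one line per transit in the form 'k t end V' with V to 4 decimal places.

Γ_L=1.000000, Γ_S=-0.500000; launch V₁=5·75/100=3.750000
k=0 src: V=3.7500
k=1 load: inc=3.750000, refl=3.750000·1.000000=3.7500; V=0.000000+3.750000+3.750000=7.5000
k=2 src: inc=3.750000, refl=3.750000·-0.500000=-1.8750; V=3.750000+3.750000+-1.875000=5.6250

0 0 source 3.7500
1 5 load 7.5000
2 10 source 5.6250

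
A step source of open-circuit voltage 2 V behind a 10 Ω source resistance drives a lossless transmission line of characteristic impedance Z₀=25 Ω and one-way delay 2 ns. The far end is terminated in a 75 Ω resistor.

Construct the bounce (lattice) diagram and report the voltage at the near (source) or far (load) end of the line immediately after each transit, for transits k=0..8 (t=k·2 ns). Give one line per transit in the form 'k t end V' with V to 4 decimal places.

0 0 source 1.4286
1 2 load 2.1429
2 4 source 1.8367
3 6 load 1.6837
4 8 source 1.7493
5 10 load 1.7821
6 12 source 1.7680
7 14 load 1.7610
8 16 source 1.7640

Γ_L=0.500000, Γ_S=-0.428571; launch V₁=2·25/35=1.428571
k=0 src: V=1.4286
k=1 load: inc=1.428571, refl=1.428571·0.500000=0.7143; V=0.000000+1.428571+0.714286=2.1429
k=2 src: inc=0.714286, refl=0.714286·-0.428571=-0.3061; V=1.428571+0.714286+-0.306122=1.8367
k=3 load: inc=-0.306122, refl=-0.306122·0.500000=-0.1531; V=2.142857+-0.306122+-0.153061=1.6837
k=4 src: inc=-0.153061, refl=-0.153061·-0.428571=0.0656; V=1.836735+-0.153061+0.065598=1.7493
k=5 load: inc=0.065598, refl=0.065598·0.500000=0.0328; V=1.683673+0.065598+0.032799=1.7821
k=6 src: inc=0.032799, refl=0.032799·-0.428571=-0.0141; V=1.749271+0.032799+-0.014057=1.7680
k=7 load: inc=-0.014057, refl=-0.014057·0.500000=-0.0070; V=1.782070+-0.014057+-0.007028=1.7610
k=8 src: inc=-0.007028, refl=-0.007028·-0.428571=0.0030; V=1.768013+-0.007028+0.003012=1.7640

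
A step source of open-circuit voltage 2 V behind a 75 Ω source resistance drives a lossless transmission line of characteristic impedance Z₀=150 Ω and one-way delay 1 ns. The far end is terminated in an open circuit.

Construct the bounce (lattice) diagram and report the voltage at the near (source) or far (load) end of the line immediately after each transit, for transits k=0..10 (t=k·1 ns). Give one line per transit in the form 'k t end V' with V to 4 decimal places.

Γ_L=1.000000, Γ_S=-0.333333; launch V₁=2·150/225=1.333333
k=0 src: V=1.3333
k=1 load: inc=1.333333, refl=1.333333·1.000000=1.3333; V=0.000000+1.333333+1.333333=2.6667
k=2 src: inc=1.333333, refl=1.333333·-0.333333=-0.4444; V=1.333333+1.333333+-0.444444=2.2222
k=3 load: inc=-0.444444, refl=-0.444444·1.000000=-0.4444; V=2.666667+-0.444444+-0.444444=1.7778
k=4 src: inc=-0.444444, refl=-0.444444·-0.333333=0.1481; V=2.222222+-0.444444+0.148148=1.9259
k=5 load: inc=0.148148, refl=0.148148·1.000000=0.1481; V=1.777778+0.148148+0.148148=2.0741
k=6 src: inc=0.148148, refl=0.148148·-0.333333=-0.0494; V=1.925926+0.148148+-0.049383=2.0247
k=7 load: inc=-0.049383, refl=-0.049383·1.000000=-0.0494; V=2.074074+-0.049383+-0.049383=1.9753
k=8 src: inc=-0.049383, refl=-0.049383·-0.333333=0.0165; V=2.024691+-0.049383+0.016461=1.9918
k=9 load: inc=0.016461, refl=0.016461·1.000000=0.0165; V=1.975309+0.016461+0.016461=2.0082
k=10 src: inc=0.016461, refl=0.016461·-0.333333=-0.0055; V=1.991770+0.016461+-0.005487=2.0027

0 0 source 1.3333
1 1 load 2.6667
2 2 source 2.2222
3 3 load 1.7778
4 4 source 1.9259
5 5 load 2.0741
6 6 source 2.0247
7 7 load 1.9753
8 8 source 1.9918
9 9 load 2.0082
10 10 source 2.0027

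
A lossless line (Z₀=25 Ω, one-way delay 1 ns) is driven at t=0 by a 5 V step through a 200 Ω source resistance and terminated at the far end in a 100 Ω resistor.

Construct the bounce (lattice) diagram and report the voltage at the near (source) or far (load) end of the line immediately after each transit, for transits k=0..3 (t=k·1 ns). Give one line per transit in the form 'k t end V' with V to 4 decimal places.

0 0 source 0.5556
1 1 load 0.8889
2 2 source 1.1481
3 3 load 1.3037

Γ_L=0.600000, Γ_S=0.777778; launch V₁=5·25/225=0.555556
k=0 src: V=0.5556
k=1 load: inc=0.555556, refl=0.555556·0.600000=0.3333; V=0.000000+0.555556+0.333333=0.8889
k=2 src: inc=0.333333, refl=0.333333·0.777778=0.2593; V=0.555556+0.333333+0.259259=1.1481
k=3 load: inc=0.259259, refl=0.259259·0.600000=0.1556; V=0.888889+0.259259+0.155556=1.3037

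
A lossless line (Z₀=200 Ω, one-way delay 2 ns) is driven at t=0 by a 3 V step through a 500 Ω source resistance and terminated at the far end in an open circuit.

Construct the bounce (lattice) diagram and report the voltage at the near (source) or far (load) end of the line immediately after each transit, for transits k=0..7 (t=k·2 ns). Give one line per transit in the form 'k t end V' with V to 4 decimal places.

0 0 source 0.8571
1 2 load 1.7143
2 4 source 2.0816
3 6 load 2.4490
4 8 source 2.6064
5 10 load 2.7638
6 12 source 2.8313
7 14 load 2.8988

Γ_L=1.000000, Γ_S=0.428571; launch V₁=3·200/700=0.857143
k=0 src: V=0.8571
k=1 load: inc=0.857143, refl=0.857143·1.000000=0.8571; V=0.000000+0.857143+0.857143=1.7143
k=2 src: inc=0.857143, refl=0.857143·0.428571=0.3673; V=0.857143+0.857143+0.367347=2.0816
k=3 load: inc=0.367347, refl=0.367347·1.000000=0.3673; V=1.714286+0.367347+0.367347=2.4490
k=4 src: inc=0.367347, refl=0.367347·0.428571=0.1574; V=2.081633+0.367347+0.157434=2.6064
k=5 load: inc=0.157434, refl=0.157434·1.000000=0.1574; V=2.448980+0.157434+0.157434=2.7638
k=6 src: inc=0.157434, refl=0.157434·0.428571=0.0675; V=2.606414+0.157434+0.067472=2.8313
k=7 load: inc=0.067472, refl=0.067472·1.000000=0.0675; V=2.763848+0.067472+0.067472=2.8988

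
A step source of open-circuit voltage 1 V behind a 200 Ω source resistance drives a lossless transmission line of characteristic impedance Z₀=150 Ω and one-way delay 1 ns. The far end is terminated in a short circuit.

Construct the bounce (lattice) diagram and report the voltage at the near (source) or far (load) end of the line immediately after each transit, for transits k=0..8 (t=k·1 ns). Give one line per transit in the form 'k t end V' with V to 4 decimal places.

Γ_L=-1.000000, Γ_S=0.142857; launch V₁=1·150/350=0.428571
k=0 src: V=0.4286
k=1 load: inc=0.428571, refl=0.428571·-1.000000=-0.4286; V=0.000000+0.428571+-0.428571=0.0000
k=2 src: inc=-0.428571, refl=-0.428571·0.142857=-0.0612; V=0.428571+-0.428571+-0.061224=-0.0612
k=3 load: inc=-0.061224, refl=-0.061224·-1.000000=0.0612; V=0.000000+-0.061224+0.061224=0.0000
k=4 src: inc=0.061224, refl=0.061224·0.142857=0.0087; V=-0.061224+0.061224+0.008746=0.0087
k=5 load: inc=0.008746, refl=0.008746·-1.000000=-0.0087; V=0.000000+0.008746+-0.008746=0.0000
k=6 src: inc=-0.008746, refl=-0.008746·0.142857=-0.0012; V=0.008746+-0.008746+-0.001249=-0.0012
k=7 load: inc=-0.001249, refl=-0.001249·-1.000000=0.0012; V=0.000000+-0.001249+0.001249=0.0000
k=8 src: inc=0.001249, refl=0.001249·0.142857=0.0002; V=-0.001249+0.001249+0.000178=0.0002

0 0 source 0.4286
1 1 load 0.0000
2 2 source -0.0612
3 3 load 0.0000
4 4 source 0.0087
5 5 load 0.0000
6 6 source -0.0012
7 7 load 0.0000
8 8 source 0.0002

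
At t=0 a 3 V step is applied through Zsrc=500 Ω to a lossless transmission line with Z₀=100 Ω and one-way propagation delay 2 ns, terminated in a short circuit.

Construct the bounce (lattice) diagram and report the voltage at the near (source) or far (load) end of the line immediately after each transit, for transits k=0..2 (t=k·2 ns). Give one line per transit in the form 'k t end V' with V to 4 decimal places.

Γ_L=-1.000000, Γ_S=0.666667; launch V₁=3·100/600=0.500000
k=0 src: V=0.5000
k=1 load: inc=0.500000, refl=0.500000·-1.000000=-0.5000; V=0.000000+0.500000+-0.500000=0.0000
k=2 src: inc=-0.500000, refl=-0.500000·0.666667=-0.3333; V=0.500000+-0.500000+-0.333333=-0.3333

0 0 source 0.5000
1 2 load 0.0000
2 4 source -0.3333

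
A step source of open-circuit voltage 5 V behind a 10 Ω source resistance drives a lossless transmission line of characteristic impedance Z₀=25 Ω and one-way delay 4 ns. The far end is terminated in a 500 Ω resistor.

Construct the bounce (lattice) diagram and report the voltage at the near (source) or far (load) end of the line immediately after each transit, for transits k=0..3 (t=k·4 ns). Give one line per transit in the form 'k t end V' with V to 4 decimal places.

0 0 source 3.5714
1 4 load 6.8027
2 8 source 5.4179
3 12 load 4.1649

Γ_L=0.904762, Γ_S=-0.428571; launch V₁=5·25/35=3.571429
k=0 src: V=3.5714
k=1 load: inc=3.571429, refl=3.571429·0.904762=3.2313; V=0.000000+3.571429+3.231293=6.8027
k=2 src: inc=3.231293, refl=3.231293·-0.428571=-1.3848; V=3.571429+3.231293+-1.384840=5.4179
k=3 load: inc=-1.384840, refl=-1.384840·0.904762=-1.2530; V=6.802721+-1.384840+-1.252950=4.1649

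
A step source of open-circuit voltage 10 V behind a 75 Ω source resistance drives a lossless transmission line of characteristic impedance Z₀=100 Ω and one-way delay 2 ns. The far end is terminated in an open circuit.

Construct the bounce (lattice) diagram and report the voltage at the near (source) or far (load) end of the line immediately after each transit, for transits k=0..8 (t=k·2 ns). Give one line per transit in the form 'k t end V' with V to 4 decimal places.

Γ_L=1.000000, Γ_S=-0.142857; launch V₁=10·100/175=5.714286
k=0 src: V=5.7143
k=1 load: inc=5.714286, refl=5.714286·1.000000=5.7143; V=0.000000+5.714286+5.714286=11.4286
k=2 src: inc=5.714286, refl=5.714286·-0.142857=-0.8163; V=5.714286+5.714286+-0.816327=10.6122
k=3 load: inc=-0.816327, refl=-0.816327·1.000000=-0.8163; V=11.428571+-0.816327+-0.816327=9.7959
k=4 src: inc=-0.816327, refl=-0.816327·-0.142857=0.1166; V=10.612245+-0.816327+0.116618=9.9125
k=5 load: inc=0.116618, refl=0.116618·1.000000=0.1166; V=9.795918+0.116618+0.116618=10.0292
k=6 src: inc=0.116618, refl=0.116618·-0.142857=-0.0167; V=9.912536+0.116618+-0.016660=10.0125
k=7 load: inc=-0.016660, refl=-0.016660·1.000000=-0.0167; V=10.029155+-0.016660+-0.016660=9.9958
k=8 src: inc=-0.016660, refl=-0.016660·-0.142857=0.0024; V=10.012495+-0.016660+0.002380=9.9982

0 0 source 5.7143
1 2 load 11.4286
2 4 source 10.6122
3 6 load 9.7959
4 8 source 9.9125
5 10 load 10.0292
6 12 source 10.0125
7 14 load 9.9958
8 16 source 9.9982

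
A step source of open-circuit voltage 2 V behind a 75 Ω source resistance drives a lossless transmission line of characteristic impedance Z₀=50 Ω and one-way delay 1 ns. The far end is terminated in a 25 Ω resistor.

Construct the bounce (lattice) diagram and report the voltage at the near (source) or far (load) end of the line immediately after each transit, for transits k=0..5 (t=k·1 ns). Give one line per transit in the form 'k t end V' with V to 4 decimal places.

0 0 source 0.8000
1 1 load 0.5333
2 2 source 0.4800
3 3 load 0.4978
4 4 source 0.5013
5 5 load 0.5001

Γ_L=-0.333333, Γ_S=0.200000; launch V₁=2·50/125=0.800000
k=0 src: V=0.8000
k=1 load: inc=0.800000, refl=0.800000·-0.333333=-0.2667; V=0.000000+0.800000+-0.266667=0.5333
k=2 src: inc=-0.266667, refl=-0.266667·0.200000=-0.0533; V=0.800000+-0.266667+-0.053333=0.4800
k=3 load: inc=-0.053333, refl=-0.053333·-0.333333=0.0178; V=0.533333+-0.053333+0.017778=0.4978
k=4 src: inc=0.017778, refl=0.017778·0.200000=0.0036; V=0.480000+0.017778+0.003556=0.5013
k=5 load: inc=0.003556, refl=0.003556·-0.333333=-0.0012; V=0.497778+0.003556+-0.001185=0.5001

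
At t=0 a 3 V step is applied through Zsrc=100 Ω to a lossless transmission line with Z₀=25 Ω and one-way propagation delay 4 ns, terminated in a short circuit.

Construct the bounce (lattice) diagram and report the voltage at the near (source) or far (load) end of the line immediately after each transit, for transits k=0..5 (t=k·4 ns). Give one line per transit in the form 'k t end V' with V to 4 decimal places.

0 0 source 0.6000
1 4 load 0.0000
2 8 source -0.3600
3 12 load 0.0000
4 16 source 0.2160
5 20 load 0.0000

Γ_L=-1.000000, Γ_S=0.600000; launch V₁=3·25/125=0.600000
k=0 src: V=0.6000
k=1 load: inc=0.600000, refl=0.600000·-1.000000=-0.6000; V=0.000000+0.600000+-0.600000=0.0000
k=2 src: inc=-0.600000, refl=-0.600000·0.600000=-0.3600; V=0.600000+-0.600000+-0.360000=-0.3600
k=3 load: inc=-0.360000, refl=-0.360000·-1.000000=0.3600; V=0.000000+-0.360000+0.360000=0.0000
k=4 src: inc=0.360000, refl=0.360000·0.600000=0.2160; V=-0.360000+0.360000+0.216000=0.2160
k=5 load: inc=0.216000, refl=0.216000·-1.000000=-0.2160; V=0.000000+0.216000+-0.216000=0.0000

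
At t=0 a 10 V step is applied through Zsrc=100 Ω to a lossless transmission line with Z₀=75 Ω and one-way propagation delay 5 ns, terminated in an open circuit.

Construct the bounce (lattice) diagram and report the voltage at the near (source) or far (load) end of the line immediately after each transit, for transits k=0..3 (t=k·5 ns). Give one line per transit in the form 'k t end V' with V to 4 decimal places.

0 0 source 4.2857
1 5 load 8.5714
2 10 source 9.1837
3 15 load 9.7959

Γ_L=1.000000, Γ_S=0.142857; launch V₁=10·75/175=4.285714
k=0 src: V=4.2857
k=1 load: inc=4.285714, refl=4.285714·1.000000=4.2857; V=0.000000+4.285714+4.285714=8.5714
k=2 src: inc=4.285714, refl=4.285714·0.142857=0.6122; V=4.285714+4.285714+0.612245=9.1837
k=3 load: inc=0.612245, refl=0.612245·1.000000=0.6122; V=8.571429+0.612245+0.612245=9.7959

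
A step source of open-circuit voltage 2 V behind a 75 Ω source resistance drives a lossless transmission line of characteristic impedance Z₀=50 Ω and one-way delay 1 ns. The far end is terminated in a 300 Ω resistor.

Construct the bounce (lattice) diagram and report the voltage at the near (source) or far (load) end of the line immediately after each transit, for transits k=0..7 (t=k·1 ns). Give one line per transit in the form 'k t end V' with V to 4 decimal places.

Γ_L=0.714286, Γ_S=0.200000; launch V₁=2·50/125=0.800000
k=0 src: V=0.8000
k=1 load: inc=0.800000, refl=0.800000·0.714286=0.5714; V=0.000000+0.800000+0.571429=1.3714
k=2 src: inc=0.571429, refl=0.571429·0.200000=0.1143; V=0.800000+0.571429+0.114286=1.4857
k=3 load: inc=0.114286, refl=0.114286·0.714286=0.0816; V=1.371429+0.114286+0.081633=1.5673
k=4 src: inc=0.081633, refl=0.081633·0.200000=0.0163; V=1.485714+0.081633+0.016327=1.5837
k=5 load: inc=0.016327, refl=0.016327·0.714286=0.0117; V=1.567347+0.016327+0.011662=1.5953
k=6 src: inc=0.011662, refl=0.011662·0.200000=0.0023; V=1.583673+0.011662+0.002332=1.5977
k=7 load: inc=0.002332, refl=0.002332·0.714286=0.0017; V=1.595335+0.002332+0.001666=1.5993

0 0 source 0.8000
1 1 load 1.3714
2 2 source 1.4857
3 3 load 1.5673
4 4 source 1.5837
5 5 load 1.5953
6 6 source 1.5977
7 7 load 1.5993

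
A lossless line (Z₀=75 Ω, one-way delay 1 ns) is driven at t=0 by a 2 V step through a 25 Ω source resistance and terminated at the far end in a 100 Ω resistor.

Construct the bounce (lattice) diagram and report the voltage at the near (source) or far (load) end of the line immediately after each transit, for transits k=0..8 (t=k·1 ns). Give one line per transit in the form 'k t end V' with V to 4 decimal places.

0 0 source 1.5000
1 1 load 1.7143
2 2 source 1.6071
3 3 load 1.5918
4 4 source 1.5995
5 5 load 1.6006
6 6 source 1.6000
7 7 load 1.6000
8 8 source 1.6000

Γ_L=0.142857, Γ_S=-0.500000; launch V₁=2·75/100=1.500000
k=0 src: V=1.5000
k=1 load: inc=1.500000, refl=1.500000·0.142857=0.2143; V=0.000000+1.500000+0.214286=1.7143
k=2 src: inc=0.214286, refl=0.214286·-0.500000=-0.1071; V=1.500000+0.214286+-0.107143=1.6071
k=3 load: inc=-0.107143, refl=-0.107143·0.142857=-0.0153; V=1.714286+-0.107143+-0.015306=1.5918
k=4 src: inc=-0.015306, refl=-0.015306·-0.500000=0.0077; V=1.607143+-0.015306+0.007653=1.5995
k=5 load: inc=0.007653, refl=0.007653·0.142857=0.0011; V=1.591837+0.007653+0.001093=1.6006
k=6 src: inc=0.001093, refl=0.001093·-0.500000=-0.0005; V=1.599490+0.001093+-0.000547=1.6000
k=7 load: inc=-0.000547, refl=-0.000547·0.142857=-0.0001; V=1.600583+-0.000547+-0.000078=1.6000
k=8 src: inc=-0.000078, refl=-0.000078·-0.500000=0.0000; V=1.600036+-0.000078+0.000039=1.6000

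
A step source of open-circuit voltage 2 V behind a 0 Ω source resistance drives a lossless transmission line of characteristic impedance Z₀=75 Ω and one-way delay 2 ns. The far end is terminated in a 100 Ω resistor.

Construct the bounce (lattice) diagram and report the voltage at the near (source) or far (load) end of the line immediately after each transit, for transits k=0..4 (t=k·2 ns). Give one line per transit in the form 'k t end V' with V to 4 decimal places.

0 0 source 2.0000
1 2 load 2.2857
2 4 source 2.0000
3 6 load 1.9592
4 8 source 2.0000

Γ_L=0.142857, Γ_S=-1.000000; launch V₁=2·75/75=2.000000
k=0 src: V=2.0000
k=1 load: inc=2.000000, refl=2.000000·0.142857=0.2857; V=0.000000+2.000000+0.285714=2.2857
k=2 src: inc=0.285714, refl=0.285714·-1.000000=-0.2857; V=2.000000+0.285714+-0.285714=2.0000
k=3 load: inc=-0.285714, refl=-0.285714·0.142857=-0.0408; V=2.285714+-0.285714+-0.040816=1.9592
k=4 src: inc=-0.040816, refl=-0.040816·-1.000000=0.0408; V=2.000000+-0.040816+0.040816=2.0000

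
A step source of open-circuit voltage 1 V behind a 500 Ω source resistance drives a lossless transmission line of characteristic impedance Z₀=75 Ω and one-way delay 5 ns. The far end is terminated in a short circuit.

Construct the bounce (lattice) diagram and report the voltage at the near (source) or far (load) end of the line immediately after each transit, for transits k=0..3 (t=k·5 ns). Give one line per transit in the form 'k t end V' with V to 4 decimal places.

0 0 source 0.1304
1 5 load 0.0000
2 10 source -0.0964
3 15 load 0.0000

Γ_L=-1.000000, Γ_S=0.739130; launch V₁=1·75/575=0.130435
k=0 src: V=0.1304
k=1 load: inc=0.130435, refl=0.130435·-1.000000=-0.1304; V=0.000000+0.130435+-0.130435=0.0000
k=2 src: inc=-0.130435, refl=-0.130435·0.739130=-0.0964; V=0.130435+-0.130435+-0.096408=-0.0964
k=3 load: inc=-0.096408, refl=-0.096408·-1.000000=0.0964; V=0.000000+-0.096408+0.096408=0.0000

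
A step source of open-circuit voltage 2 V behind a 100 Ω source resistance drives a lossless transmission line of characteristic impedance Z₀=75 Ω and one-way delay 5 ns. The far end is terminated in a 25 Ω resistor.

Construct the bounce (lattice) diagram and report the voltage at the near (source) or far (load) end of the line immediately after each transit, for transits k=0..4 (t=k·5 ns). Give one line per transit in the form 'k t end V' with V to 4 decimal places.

Γ_L=-0.500000, Γ_S=0.142857; launch V₁=2·75/175=0.857143
k=0 src: V=0.8571
k=1 load: inc=0.857143, refl=0.857143·-0.500000=-0.4286; V=0.000000+0.857143+-0.428571=0.4286
k=2 src: inc=-0.428571, refl=-0.428571·0.142857=-0.0612; V=0.857143+-0.428571+-0.061224=0.3673
k=3 load: inc=-0.061224, refl=-0.061224·-0.500000=0.0306; V=0.428571+-0.061224+0.030612=0.3980
k=4 src: inc=0.030612, refl=0.030612·0.142857=0.0044; V=0.367347+0.030612+0.004373=0.4023

0 0 source 0.8571
1 5 load 0.4286
2 10 source 0.3673
3 15 load 0.3980
4 20 source 0.4023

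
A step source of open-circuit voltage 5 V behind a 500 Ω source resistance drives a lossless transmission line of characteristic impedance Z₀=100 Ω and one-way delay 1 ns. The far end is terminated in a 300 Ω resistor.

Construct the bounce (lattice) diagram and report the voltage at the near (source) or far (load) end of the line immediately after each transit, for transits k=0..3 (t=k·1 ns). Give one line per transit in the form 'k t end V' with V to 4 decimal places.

Γ_L=0.500000, Γ_S=0.666667; launch V₁=5·100/600=0.833333
k=0 src: V=0.8333
k=1 load: inc=0.833333, refl=0.833333·0.500000=0.4167; V=0.000000+0.833333+0.416667=1.2500
k=2 src: inc=0.416667, refl=0.416667·0.666667=0.2778; V=0.833333+0.416667+0.277778=1.5278
k=3 load: inc=0.277778, refl=0.277778·0.500000=0.1389; V=1.250000+0.277778+0.138889=1.6667

0 0 source 0.8333
1 1 load 1.2500
2 2 source 1.5278
3 3 load 1.6667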